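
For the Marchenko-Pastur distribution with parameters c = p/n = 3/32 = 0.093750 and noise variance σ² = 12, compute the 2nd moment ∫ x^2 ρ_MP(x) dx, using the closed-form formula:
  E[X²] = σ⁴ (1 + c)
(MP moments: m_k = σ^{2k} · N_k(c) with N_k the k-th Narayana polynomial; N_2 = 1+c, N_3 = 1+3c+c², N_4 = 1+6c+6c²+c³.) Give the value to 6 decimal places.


E[X²] = σ⁴ (1 + c) (second MP moment). With σ² = 12 (so σ⁴ = 144) and c = 3/32 = 0.093750: E[X²] = 144 · (1 + 0.093750) = 144 · 1.093750.

So E[X^2] = 157.500000.


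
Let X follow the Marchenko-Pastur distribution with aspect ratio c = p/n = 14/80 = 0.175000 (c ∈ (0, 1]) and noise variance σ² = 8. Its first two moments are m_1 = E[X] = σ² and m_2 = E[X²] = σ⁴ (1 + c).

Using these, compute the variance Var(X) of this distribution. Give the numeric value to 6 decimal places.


m_1 = E[X] = σ² = 8, so m_1² = 64.
m_2 = E[X²] = σ⁴ (1 + c) = 64 · (1 + 0.175000) = 64 · 1.175000 = 75.200000.
(Note m_2 − m_1² simplifies to c · σ⁴ = 0.175000 · 64.)

Var(X) = m_2 − m_1² = 75.200000 − 64 = 11.200000.


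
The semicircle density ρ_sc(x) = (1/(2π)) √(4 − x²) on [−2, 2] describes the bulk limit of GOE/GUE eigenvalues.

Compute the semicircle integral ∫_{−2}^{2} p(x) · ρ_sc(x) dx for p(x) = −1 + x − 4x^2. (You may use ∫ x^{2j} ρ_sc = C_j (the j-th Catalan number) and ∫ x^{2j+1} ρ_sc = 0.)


Write p(x) = Σ a_i x^i, split into monomials and integrate each against ρ_sc separately.
Using ∫ x^{2j} ρ_sc = C_j = (1/(j+1)) C(2j, j) (Catalan numbers) and ∫ x^{2j+1} ρ_sc = 0 (odd monomials vanish by symmetry):
  i = 0 (even): a_0 · C_{0} = -1 · 1 = -1
  i = 1 (odd): ∫ x^1 ρ_sc = 0 (vanishes)
  i = 2 (even): a_2 · C_{1} = -4 · 1 = -4

Summing the contributions: ∫_{−2}^{2} p(x) ρ_sc(x) dx = (-1) + (-4) = -5.


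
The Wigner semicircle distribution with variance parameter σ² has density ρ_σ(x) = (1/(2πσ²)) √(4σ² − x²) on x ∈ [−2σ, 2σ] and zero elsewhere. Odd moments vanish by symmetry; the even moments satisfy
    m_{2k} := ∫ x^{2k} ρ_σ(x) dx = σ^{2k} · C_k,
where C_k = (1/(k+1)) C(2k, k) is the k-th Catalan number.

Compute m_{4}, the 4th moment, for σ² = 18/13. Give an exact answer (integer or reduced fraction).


By the scaled semicircle moment identity, m_{2k} = σ^{2k} · C_k with k = 2.
C_2 = (1/(k+1)) · C(2k, k) = (1/3) · C(4, 2) = (1/3) · 6 = 2.
σ^{2k} = (σ²)^k = (18/13)^2 = 324/169.

Therefore m_{4} = σ^{4} · C_2 = (324/169) · 2 = 648/169.


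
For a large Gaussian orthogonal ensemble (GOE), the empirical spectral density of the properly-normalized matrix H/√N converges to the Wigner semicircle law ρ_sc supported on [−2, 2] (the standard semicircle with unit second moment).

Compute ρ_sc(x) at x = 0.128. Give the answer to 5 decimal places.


ρ_sc(x) = (1/(2π)) √(4 − x²). With x = 0.128:
  4 − x² = 4 − (0.128)² = 4 − 0.016384 = 3.983616.
  √(4 − x²) = 1.995900.
  1/(2π) = 0.159155.
  ρ_sc(0.128) = 0.159155 · 1.995900 = 0.317657.

Rounded to 5 decimal places: ρ_sc(0.128) ≈ 0.31766.


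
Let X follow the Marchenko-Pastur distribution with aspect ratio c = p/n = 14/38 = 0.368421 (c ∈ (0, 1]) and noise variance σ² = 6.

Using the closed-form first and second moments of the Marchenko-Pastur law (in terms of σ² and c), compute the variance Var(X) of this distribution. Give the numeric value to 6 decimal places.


Recall the MP moments m_1 = E[X] = σ² and m_2 = E[X²] = σ⁴ (1 + c).
m_1 = E[X] = σ² = 6, so m_1² = 36.
m_2 = E[X²] = σ⁴ (1 + c) = 36 · (1 + 0.368421) = 36 · 1.368421 = 49.263158.
(Note m_2 − m_1² simplifies to c · σ⁴ = 0.368421 · 36.)

Var(X) = m_2 − m_1² = 49.263158 − 36 = 13.263158.


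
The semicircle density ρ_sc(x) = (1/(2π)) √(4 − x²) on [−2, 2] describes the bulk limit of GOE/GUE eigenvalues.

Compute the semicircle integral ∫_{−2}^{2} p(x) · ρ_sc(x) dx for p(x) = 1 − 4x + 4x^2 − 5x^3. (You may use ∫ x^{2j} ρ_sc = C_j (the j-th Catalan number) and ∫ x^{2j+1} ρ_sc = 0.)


Write p(x) = Σ a_i x^i, split into monomials and integrate each against ρ_sc separately.
Using ∫ x^{2j} ρ_sc = C_j = (1/(j+1)) C(2j, j) (Catalan numbers) and ∫ x^{2j+1} ρ_sc = 0 (odd monomials vanish by symmetry):
  i = 0 (even): a_0 · C_{0} = 1 · 1 = 1
  i = 1 (odd): ∫ x^1 ρ_sc = 0 (vanishes)
  i = 2 (even): a_2 · C_{1} = 4 · 1 = 4
  i = 3 (odd): ∫ x^3 ρ_sc = 0 (vanishes)

Summing the contributions: ∫_{−2}^{2} p(x) ρ_sc(x) dx = 1 + 4 = 5.


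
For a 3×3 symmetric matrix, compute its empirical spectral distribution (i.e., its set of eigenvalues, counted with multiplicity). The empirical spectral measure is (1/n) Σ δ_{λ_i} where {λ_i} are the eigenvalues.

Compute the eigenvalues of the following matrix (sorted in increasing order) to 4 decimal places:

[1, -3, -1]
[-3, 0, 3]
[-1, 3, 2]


Since M is real symmetric, all three eigenvalues are real; they are the roots of det(λI − M) = λ³ − (tr M) λ² + s λ − det M, where s is the sum of the principal 2×2 minors.
tr M = 1 + 0 + 2 = 3.
s = (1·0 − (-3)²) + (1·2 − (-1)²) + (0·2 − 3²) = -9 + 1 + (-9) = -17.
det M (expand along row 1) = 1·(-9) − (-3)·(-3) + (-1)·(-9) = -9.
Characteristic polynomial: λ³ − 3λ² − 17λ + 9 = 0.
Substitute λ = y + (tr M)/3 = y + 1.000000 to remove the quadratic term: y³ + p·y + q = 0 with p = s − (tr M)²/3 = -20.000000 and q = −2(tr M)³/27 + (tr M)·s/3 − det M = -10.000000.
Three real roots ⇒ use the trigonometric (Viète) form: r = 2√(−p/3) = 5.163978, φ = arccos(3q/(p·r)) = arccos(0.290474) = 1.276074 rad.
y_k = r·cos(φ/3 − 2πk/3) for k = 0, 1, 2 gives y = 4.703821, -0.506497, -4.197324.
λ_k = y_k + 1.000000 gives λ = 5.7038, 0.4935, -3.1973 (check: the sum is 3.0000 = tr M).

Eigenvalues sorted in increasing order: [-3.1973, 0.4935, 5.7038].


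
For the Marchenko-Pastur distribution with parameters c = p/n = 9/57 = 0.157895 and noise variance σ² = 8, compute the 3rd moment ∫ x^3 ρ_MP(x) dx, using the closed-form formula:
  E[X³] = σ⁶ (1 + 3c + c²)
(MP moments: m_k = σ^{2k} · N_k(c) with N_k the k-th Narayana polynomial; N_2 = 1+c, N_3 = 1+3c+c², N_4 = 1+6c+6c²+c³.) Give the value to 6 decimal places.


E[X³] = σ⁶ (1 + 3c + c²) (third MP moment). With σ² = 8 (so σ⁶ = 512) and c = 9/57 = 0.157895: E[X³] = 512 · (1 + 3·0.157895 + (0.157895)²) = 512 · 1.498615.

So E[X^3] = 767.290859.


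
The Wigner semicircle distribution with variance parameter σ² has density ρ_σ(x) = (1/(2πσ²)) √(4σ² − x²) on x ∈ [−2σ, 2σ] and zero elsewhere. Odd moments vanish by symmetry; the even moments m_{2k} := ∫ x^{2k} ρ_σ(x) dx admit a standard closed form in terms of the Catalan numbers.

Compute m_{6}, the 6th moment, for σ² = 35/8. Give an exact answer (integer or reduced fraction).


By the scaled semicircle moment identity, m_{2k} = σ^{2k} · C_k with k = 3.
C_3 = (1/(k+1)) · C(2k, k) = (1/4) · C(6, 3) = (1/4) · 20 = 5.
σ^{2k} = (σ²)^k = (35/8)^3 = 42875/512.

Therefore m_{6} = σ^{6} · C_3 = (42875/512) · 5 = 214375/512.


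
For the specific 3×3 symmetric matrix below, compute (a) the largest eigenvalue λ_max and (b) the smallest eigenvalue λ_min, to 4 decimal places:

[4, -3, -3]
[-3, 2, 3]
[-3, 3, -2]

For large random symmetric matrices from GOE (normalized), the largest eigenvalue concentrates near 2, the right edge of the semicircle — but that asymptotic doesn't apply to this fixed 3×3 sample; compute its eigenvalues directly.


Since M is real symmetric, all three eigenvalues are real; they are the roots of det(λI − M) = λ³ − (tr M) λ² + s λ − det M, where s is the sum of the principal 2×2 minors.
tr M = 4 + 2 + (-2) = 4.
s = (4·2 − (-3)²) + (4·(-2) − (-3)²) + (2·(-2) − 3²) = -1 + (-17) + (-13) = -31.
det M (expand along row 1) = 4·(-13) − (-3)·15 + (-3)·(-3) = 2.
Characteristic polynomial: λ³ − 4λ² − 31λ − 2 = 0.
Substitute λ = y + (tr M)/3 = y + 1.333333 to remove the quadratic term: y³ + p·y + q = 0 with p = s − (tr M)²/3 = -36.333333 and q = −2(tr M)³/27 + (tr M)·s/3 − det M = -48.074074.
Three real roots ⇒ use the trigonometric (Viète) form: r = 2√(−p/3) = 6.960204, φ = arccos(3q/(p·r)) = arccos(0.570302) = 0.963923 rad.
y_k = r·cos(φ/3 − 2πk/3) for k = 0, 1, 2 gives y = 6.604004, -1.398405, -5.205599.
λ_k = y_k + 1.333333 gives λ = 7.9373, -0.0651, -3.8723 (check: the sum is 4.0000 = tr M).

Hence λ_max = 7.9373 and λ_min = -3.8723.


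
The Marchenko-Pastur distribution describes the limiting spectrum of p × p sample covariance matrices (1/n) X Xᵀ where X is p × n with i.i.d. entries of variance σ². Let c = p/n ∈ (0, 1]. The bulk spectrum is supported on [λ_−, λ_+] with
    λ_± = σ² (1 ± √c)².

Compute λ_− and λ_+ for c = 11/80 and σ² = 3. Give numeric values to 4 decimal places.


c = 11/80 = 0.137500; √c = 0.370810.
λ_− = σ² (1 − √c)² = 3 · (1 − 0.370810)² = 3 · (0.629190)² = 1.187640.
λ_+ = σ² (1 + √c)² = 3 · (1 + 0.370810)² = 3 · (1.370810)² = 5.637360.

Rounded to 4 decimal places: λ_− ≈ 1.1876, λ_+ ≈ 5.6374.


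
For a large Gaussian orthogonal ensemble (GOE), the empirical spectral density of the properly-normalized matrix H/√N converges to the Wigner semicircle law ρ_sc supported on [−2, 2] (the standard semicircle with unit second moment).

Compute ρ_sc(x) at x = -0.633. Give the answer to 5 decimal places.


ρ_sc(x) = (1/(2π)) √(4 − x²). With x = -0.633:
  4 − x² = 4 − (-0.633)² = 4 − 0.400689 = 3.599311.
  √(4 − x²) = 1.897185.
  1/(2π) = 0.159155.
  ρ_sc(-0.633) = 0.159155 · 1.897185 = 0.301946.

Rounded to 5 decimal places: ρ_sc(-0.633) ≈ 0.30195.


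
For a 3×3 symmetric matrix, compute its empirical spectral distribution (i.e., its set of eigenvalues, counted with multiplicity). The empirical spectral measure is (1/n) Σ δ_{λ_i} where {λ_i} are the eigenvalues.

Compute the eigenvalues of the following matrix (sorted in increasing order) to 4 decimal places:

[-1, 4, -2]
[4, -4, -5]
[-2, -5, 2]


Since M is real symmetric, all three eigenvalues are real; they are the roots of det(λI − M) = λ³ − (tr M) λ² + s λ − det M, where s is the sum of the principal 2×2 minors.
tr M = -1 + (-4) + 2 = -3.
s = ((-1)·(-4) − 4²) + ((-1)·2 − (-2)²) + ((-4)·2 − (-5)²) = -12 + (-6) + (-33) = -51.
det M (expand along row 1) = (-1)·(-33) − 4·(-2) + (-2)·(-28) = 97.
Characteristic polynomial: λ³ + 3λ² − 51λ − 97 = 0.
Substitute λ = y + (tr M)/3 = y − 1.000000 to remove the quadratic term: y³ + p·y + q = 0 with p = s − (tr M)²/3 = -54.000000 and q = −2(tr M)³/27 + (tr M)·s/3 − det M = -44.000000.
Three real roots ⇒ use the trigonometric (Viète) form: r = 2√(−p/3) = 8.485281, φ = arccos(3q/(p·r)) = arccos(0.288081) = 1.278575 rad.
y_k = r·cos(φ/3 − 2πk/3) for k = 0, 1, 2 gives y = 7.726246, -0.825222, -6.901024.
λ_k = y_k − 1.000000 gives λ = 6.7262, -1.8252, -7.9010 (check: the sum is -3.0000 = tr M).

Eigenvalues sorted in increasing order: [-7.9010, -1.8252, 6.7262].


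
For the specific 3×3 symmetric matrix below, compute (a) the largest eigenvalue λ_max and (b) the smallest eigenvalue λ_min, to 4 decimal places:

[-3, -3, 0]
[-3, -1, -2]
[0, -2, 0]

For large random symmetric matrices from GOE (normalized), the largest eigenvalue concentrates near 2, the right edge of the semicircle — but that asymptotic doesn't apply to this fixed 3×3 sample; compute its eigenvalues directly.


Since M is real symmetric, all three eigenvalues are real; they are the roots of det(λI − M) = λ³ − (tr M) λ² + s λ − det M, where s is the sum of the principal 2×2 minors.
tr M = -3 + (-1) + 0 = -4.
s = ((-3)·(-1) − (-3)²) + ((-3)·0 − 0²) + ((-1)·0 − (-2)²) = -6 + 0 + (-4) = -10.
det M (expand along row 1) = (-3)·(-4) − (-3)·0 + 0·6 = 12.
Characteristic polynomial: λ³ + 4λ² − 10λ − 12 = 0.
Substitute λ = y + (tr M)/3 = y − 1.333333 to remove the quadratic term: y³ + p·y + q = 0 with p = s − (tr M)²/3 = -15.333333 and q = −2(tr M)³/27 + (tr M)·s/3 − det M = 6.074074.
Three real roots ⇒ use the trigonometric (Viète) form: r = 2√(−p/3) = 4.521553, φ = arccos(3q/(p·r)) = arccos(-0.262831) = 1.836752 rad.
y_k = r·cos(φ/3 − 2πk/3) for k = 0, 1, 2 gives y = 3.700243, 0.400319, -4.100562.
λ_k = y_k − 1.333333 gives λ = 2.3669, -0.9330, -5.4339 (check: the sum is -4.0000 = tr M).

Hence λ_max = 2.3669 and λ_min = -5.4339.


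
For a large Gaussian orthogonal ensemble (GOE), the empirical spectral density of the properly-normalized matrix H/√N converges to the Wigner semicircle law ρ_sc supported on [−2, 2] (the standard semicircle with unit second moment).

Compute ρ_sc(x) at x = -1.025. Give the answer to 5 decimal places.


ρ_sc(x) = (1/(2π)) √(4 − x²). With x = -1.025:
  4 − x² = 4 − (-1.025)² = 4 − 1.050625 = 2.949375.
  √(4 − x²) = 1.717374.
  1/(2π) = 0.159155.
  ρ_sc(-1.025) = 0.159155 · 1.717374 = 0.273329.

Rounded to 5 decimal places: ρ_sc(-1.025) ≈ 0.27333.


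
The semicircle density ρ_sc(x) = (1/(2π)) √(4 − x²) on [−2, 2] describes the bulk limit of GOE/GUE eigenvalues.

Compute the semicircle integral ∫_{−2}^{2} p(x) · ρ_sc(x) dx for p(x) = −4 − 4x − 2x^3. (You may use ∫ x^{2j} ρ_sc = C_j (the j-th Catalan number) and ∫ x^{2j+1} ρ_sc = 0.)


Write p(x) = Σ a_i x^i, split into monomials and integrate each against ρ_sc separately.
Using ∫ x^{2j} ρ_sc = C_j = (1/(j+1)) C(2j, j) (Catalan numbers) and ∫ x^{2j+1} ρ_sc = 0 (odd monomials vanish by symmetry):
  i = 0 (even): a_0 · C_{0} = -4 · 1 = -4
  i = 1 (odd): ∫ x^1 ρ_sc = 0 (vanishes)
  i = 3 (odd): ∫ x^3 ρ_sc = 0 (vanishes)

Summing the contributions: ∫_{−2}^{2} p(x) ρ_sc(x) dx = -4.


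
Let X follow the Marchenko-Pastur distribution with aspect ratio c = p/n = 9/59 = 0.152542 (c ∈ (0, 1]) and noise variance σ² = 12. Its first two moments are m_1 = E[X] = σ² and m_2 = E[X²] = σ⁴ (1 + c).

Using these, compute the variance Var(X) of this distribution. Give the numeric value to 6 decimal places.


m_1 = E[X] = σ² = 12, so m_1² = 144.
m_2 = E[X²] = σ⁴ (1 + c) = 144 · (1 + 0.152542) = 144 · 1.152542 = 165.966102.
(Note m_2 − m_1² simplifies to c · σ⁴ = 0.152542 · 144.)

Var(X) = m_2 − m_1² = 165.966102 − 144 = 21.966102.


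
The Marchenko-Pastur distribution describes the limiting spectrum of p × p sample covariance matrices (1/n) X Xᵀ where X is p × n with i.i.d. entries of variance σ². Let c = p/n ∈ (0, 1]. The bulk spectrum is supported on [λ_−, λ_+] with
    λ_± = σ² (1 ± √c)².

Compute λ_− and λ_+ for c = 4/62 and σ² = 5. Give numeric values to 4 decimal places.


c = 4/62 = 0.064516; √c = 0.254000.
λ_− = σ² (1 − √c)² = 5 · (1 − 0.254000)² = 5 · (0.746000)² = 2.782578.
λ_+ = σ² (1 + √c)² = 5 · (1 + 0.254000)² = 5 · (1.254000)² = 7.862583.

Rounded to 4 decimal places: λ_− ≈ 2.7826, λ_+ ≈ 7.8626.


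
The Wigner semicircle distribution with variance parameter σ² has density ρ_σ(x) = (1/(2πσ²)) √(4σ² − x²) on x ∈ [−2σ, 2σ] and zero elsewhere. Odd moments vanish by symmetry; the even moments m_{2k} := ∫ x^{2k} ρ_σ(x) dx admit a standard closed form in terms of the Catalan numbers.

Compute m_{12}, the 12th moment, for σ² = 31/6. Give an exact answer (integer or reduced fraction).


By the scaled semicircle moment identity, m_{2k} = σ^{2k} · C_k with k = 6.
C_6 = (1/(k+1)) · C(2k, k) = (1/7) · C(12, 6) = (1/7) · 924 = 132.
σ^{2k} = (σ²)^k = (31/6)^6 = 887503681/46656.

Therefore m_{12} = σ^{12} · C_6 = (887503681/46656) · 132 = 9762540491/3888.


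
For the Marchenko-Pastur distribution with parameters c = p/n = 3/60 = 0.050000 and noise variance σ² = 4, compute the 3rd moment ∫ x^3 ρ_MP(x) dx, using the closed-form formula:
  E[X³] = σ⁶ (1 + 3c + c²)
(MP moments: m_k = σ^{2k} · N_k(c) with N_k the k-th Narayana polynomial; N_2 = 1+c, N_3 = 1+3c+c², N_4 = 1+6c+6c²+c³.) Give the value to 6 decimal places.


E[X³] = σ⁶ (1 + 3c + c²) (third MP moment). With σ² = 4 (so σ⁶ = 64) and c = 3/60 = 0.050000: E[X³] = 64 · (1 + 3·0.050000 + (0.050000)²) = 64 · 1.152500.

So E[X^3] = 73.760000.


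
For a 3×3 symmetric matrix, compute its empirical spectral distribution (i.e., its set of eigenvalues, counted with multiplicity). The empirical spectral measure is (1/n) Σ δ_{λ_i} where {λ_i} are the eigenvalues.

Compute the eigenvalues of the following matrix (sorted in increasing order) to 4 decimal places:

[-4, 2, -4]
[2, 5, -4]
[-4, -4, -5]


Since M is real symmetric, all three eigenvalues are real; they are the roots of det(λI − M) = λ³ − (tr M) λ² + s λ − det M, where s is the sum of the principal 2×2 minors.
tr M = -4 + 5 + (-5) = -4.
s = ((-4)·5 − 2²) + ((-4)·(-5) − (-4)²) + (5·(-5) − (-4)²) = -24 + 4 + (-41) = -61.
det M (expand along row 1) = (-4)·(-41) − 2·(-26) + (-4)·12 = 168.
Characteristic polynomial: λ³ + 4λ² − 61λ − 168 = 0.
Substitute λ = y + (tr M)/3 = y − 1.333333 to remove the quadratic term: y³ + p·y + q = 0 with p = s − (tr M)²/3 = -66.333333 and q = −2(tr M)³/27 + (tr M)·s/3 − det M = -81.925926.
Three real roots ⇒ use the trigonometric (Viète) form: r = 2√(−p/3) = 9.404491, φ = arccos(3q/(p·r)) = arccos(0.393981) = 1.165837 rad.
y_k = r·cos(φ/3 − 2πk/3) for k = 0, 1, 2 gives y = 8.703252, -1.265626, -7.437625.
λ_k = y_k − 1.333333 gives λ = 7.3699, -2.5990, -8.7710 (check: the sum is -4.0000 = tr M).

Eigenvalues sorted in increasing order: [-8.7710, -2.5990, 7.3699].


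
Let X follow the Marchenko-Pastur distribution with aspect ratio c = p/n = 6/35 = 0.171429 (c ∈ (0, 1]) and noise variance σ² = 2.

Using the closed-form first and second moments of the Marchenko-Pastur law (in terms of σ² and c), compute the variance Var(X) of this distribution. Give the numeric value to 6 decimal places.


Recall the MP moments m_1 = E[X] = σ² and m_2 = E[X²] = σ⁴ (1 + c).
m_1 = E[X] = σ² = 2, so m_1² = 4.
m_2 = E[X²] = σ⁴ (1 + c) = 4 · (1 + 0.171429) = 4 · 1.171429 = 4.685714.
(Note m_2 − m_1² simplifies to c · σ⁴ = 0.171429 · 4.)

Var(X) = m_2 − m_1² = 4.685714 − 4 = 0.685714.


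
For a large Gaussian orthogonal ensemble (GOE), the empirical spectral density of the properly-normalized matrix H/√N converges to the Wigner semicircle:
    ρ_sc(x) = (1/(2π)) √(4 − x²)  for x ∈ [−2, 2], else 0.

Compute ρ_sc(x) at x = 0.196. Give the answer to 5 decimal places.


ρ_sc(x) = (1/(2π)) √(4 − x²). With x = 0.196:
  4 − x² = 4 − (0.196)² = 4 − 0.038416 = 3.961584.
  √(4 − x²) = 1.990373.
  1/(2π) = 0.159155.
  ρ_sc(0.196) = 0.159155 · 1.990373 = 0.316778.

Rounded to 5 decimal places: ρ_sc(0.196) ≈ 0.31678.


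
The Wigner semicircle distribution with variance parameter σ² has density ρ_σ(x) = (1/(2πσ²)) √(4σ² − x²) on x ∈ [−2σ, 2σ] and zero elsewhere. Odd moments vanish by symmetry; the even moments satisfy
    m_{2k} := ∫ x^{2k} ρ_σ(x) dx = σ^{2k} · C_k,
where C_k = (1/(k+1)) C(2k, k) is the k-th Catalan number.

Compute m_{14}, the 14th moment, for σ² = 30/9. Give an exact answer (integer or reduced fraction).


By the scaled semicircle moment identity, m_{2k} = σ^{2k} · C_k with k = 7.
C_7 = (1/(k+1)) · C(2k, k) = (1/8) · C(14, 7) = (1/8) · 3432 = 429.
σ^{2k} = (σ²)^k = (30/9)^7 = 10000000/2187.

Therefore m_{14} = σ^{14} · C_7 = (10000000/2187) · 429 = 1430000000/729.


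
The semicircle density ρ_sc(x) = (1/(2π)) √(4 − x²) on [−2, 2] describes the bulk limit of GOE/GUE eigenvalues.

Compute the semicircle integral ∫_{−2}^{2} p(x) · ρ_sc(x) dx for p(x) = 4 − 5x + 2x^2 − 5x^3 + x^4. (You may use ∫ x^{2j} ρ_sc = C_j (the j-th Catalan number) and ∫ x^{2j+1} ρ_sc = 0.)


Write p(x) = Σ a_i x^i, split into monomials and integrate each against ρ_sc separately.
Using ∫ x^{2j} ρ_sc = C_j = (1/(j+1)) C(2j, j) (Catalan numbers) and ∫ x^{2j+1} ρ_sc = 0 (odd monomials vanish by symmetry):
  i = 0 (even): a_0 · C_{0} = 4 · 1 = 4
  i = 1 (odd): ∫ x^1 ρ_sc = 0 (vanishes)
  i = 2 (even): a_2 · C_{1} = 2 · 1 = 2
  i = 3 (odd): ∫ x^3 ρ_sc = 0 (vanishes)
  i = 4 (even): a_4 · C_{2} = 1 · 2 = 2

Summing the contributions: ∫_{−2}^{2} p(x) ρ_sc(x) dx = 4 + 2 + 2 = 8.


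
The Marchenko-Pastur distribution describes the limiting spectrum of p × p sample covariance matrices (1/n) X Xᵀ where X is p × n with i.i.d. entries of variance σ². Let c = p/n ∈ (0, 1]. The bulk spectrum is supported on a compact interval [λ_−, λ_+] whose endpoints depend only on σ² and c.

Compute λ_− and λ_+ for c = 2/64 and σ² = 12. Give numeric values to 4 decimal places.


c = 2/64 = 0.031250; √c = 0.176777.
λ_− = σ² (1 − √c)² = 12 · (1 − 0.176777)² = 12 · (0.823223)² = 8.132359.
λ_+ = σ² (1 + √c)² = 12 · (1 + 0.176777)² = 12 · (1.176777)² = 16.617641.

Rounded to 4 decimal places: λ_− ≈ 8.1324, λ_+ ≈ 16.6176.


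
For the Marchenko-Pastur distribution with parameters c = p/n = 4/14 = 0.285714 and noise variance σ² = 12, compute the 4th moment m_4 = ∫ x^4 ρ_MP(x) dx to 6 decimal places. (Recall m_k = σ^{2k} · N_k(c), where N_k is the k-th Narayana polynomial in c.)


E[X⁴] = σ⁸ (1 + 6c + 6c² + c³) (fourth MP moment). With σ² = 12 (so σ⁸ = 20736) and c = 4/14 = 0.285714: E[X⁴] = 20736 · (1 + 6·0.285714 + 6·(0.285714)² + (0.285714)³) = 20736 · 3.227405.

So E[X^4] = 66923.475219.


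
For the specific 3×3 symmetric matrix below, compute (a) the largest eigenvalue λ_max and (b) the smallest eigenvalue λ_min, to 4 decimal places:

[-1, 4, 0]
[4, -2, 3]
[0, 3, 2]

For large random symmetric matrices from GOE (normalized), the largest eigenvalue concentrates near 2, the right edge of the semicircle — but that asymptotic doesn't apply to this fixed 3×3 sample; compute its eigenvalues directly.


Since M is real symmetric, all three eigenvalues are real; they are the roots of det(λI − M) = λ³ − (tr M) λ² + s λ − det M, where s is the sum of the principal 2×2 minors.
tr M = -1 + (-2) + 2 = -1.
s = ((-1)·(-2) − 4²) + ((-1)·2 − 0²) + ((-2)·2 − 3²) = -14 + (-2) + (-13) = -29.
det M (expand along row 1) = (-1)·(-13) − 4·8 + 0·12 = -19.
Characteristic polynomial: λ³ + λ² − 29λ + 19 = 0.
Substitute λ = y + (tr M)/3 = y − 0.333333 to remove the quadratic term: y³ + p·y + q = 0 with p = s − (tr M)²/3 = -29.333333 and q = −2(tr M)³/27 + (tr M)·s/3 − det M = 28.740741.
Three real roots ⇒ use the trigonometric (Viète) form: r = 2√(−p/3) = 6.253888, φ = arccos(3q/(p·r)) = arccos(-0.470011) = 2.060099 rad.
y_k = r·cos(φ/3 − 2πk/3) for k = 0, 1, 2 gives y = 4.836397, 1.015499, -5.851896.
λ_k = y_k − 0.333333 gives λ = 4.5031, 0.6822, -6.1852 (check: the sum is -1.0000 = tr M).

Hence λ_max = 4.5031 and λ_min = -6.1852.


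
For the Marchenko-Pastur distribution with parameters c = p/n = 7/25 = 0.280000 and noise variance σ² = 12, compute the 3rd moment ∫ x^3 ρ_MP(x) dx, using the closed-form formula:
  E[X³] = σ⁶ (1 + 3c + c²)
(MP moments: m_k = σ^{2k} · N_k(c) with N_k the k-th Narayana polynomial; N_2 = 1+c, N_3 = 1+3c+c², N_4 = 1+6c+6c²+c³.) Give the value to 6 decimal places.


E[X³] = σ⁶ (1 + 3c + c²) (third MP moment). With σ² = 12 (so σ⁶ = 1728) and c = 7/25 = 0.280000: E[X³] = 1728 · (1 + 3·0.280000 + (0.280000)²) = 1728 · 1.918400.

So E[X^3] = 3314.995200.


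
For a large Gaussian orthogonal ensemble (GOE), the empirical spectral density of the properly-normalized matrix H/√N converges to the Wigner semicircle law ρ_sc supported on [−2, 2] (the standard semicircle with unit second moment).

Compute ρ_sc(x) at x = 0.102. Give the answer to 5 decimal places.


ρ_sc(x) = (1/(2π)) √(4 − x²). With x = 0.102:
  4 − x² = 4 − (0.102)² = 4 − 0.010404 = 3.989596.
  √(4 − x²) = 1.997397.
  1/(2π) = 0.159155.
  ρ_sc(0.102) = 0.159155 · 1.997397 = 0.317896.

Rounded to 5 decimal places: ρ_sc(0.102) ≈ 0.31790.


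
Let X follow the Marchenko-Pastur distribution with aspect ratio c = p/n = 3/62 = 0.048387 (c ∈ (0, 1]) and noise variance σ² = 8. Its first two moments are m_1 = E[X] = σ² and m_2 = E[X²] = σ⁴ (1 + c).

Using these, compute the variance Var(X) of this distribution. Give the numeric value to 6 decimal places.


m_1 = E[X] = σ² = 8, so m_1² = 64.
m_2 = E[X²] = σ⁴ (1 + c) = 64 · (1 + 0.048387) = 64 · 1.048387 = 67.096774.
(Note m_2 − m_1² simplifies to c · σ⁴ = 0.048387 · 64.)

Var(X) = m_2 − m_1² = 67.096774 − 64 = 3.096774.


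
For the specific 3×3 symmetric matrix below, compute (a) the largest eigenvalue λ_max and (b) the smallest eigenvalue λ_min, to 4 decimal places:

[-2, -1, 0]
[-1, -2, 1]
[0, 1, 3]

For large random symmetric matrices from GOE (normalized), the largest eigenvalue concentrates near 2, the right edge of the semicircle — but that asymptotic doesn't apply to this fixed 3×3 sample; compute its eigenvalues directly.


Since M is real symmetric, all three eigenvalues are real; they are the roots of det(λI − M) = λ³ − (tr M) λ² + s λ − det M, where s is the sum of the principal 2×2 minors.
tr M = -2 + (-2) + 3 = -1.
s = ((-2)·(-2) − (-1)²) + ((-2)·3 − 0²) + ((-2)·3 − 1²) = 3 + (-6) + (-7) = -10.
det M (expand along row 1) = (-2)·(-7) − (-1)·(-3) + 0·(-1) = 11.
Characteristic polynomial: λ³ + λ² − 10λ − 11 = 0.
Substitute λ = y + (tr M)/3 = y − 0.333333 to remove the quadratic term: y³ + p·y + q = 0 with p = s − (tr M)²/3 = -10.333333 and q = −2(tr M)³/27 + (tr M)·s/3 − det M = -7.592593.
Three real roots ⇒ use the trigonometric (Viète) form: r = 2√(−p/3) = 3.711843, φ = arccos(3q/(p·r)) = arccos(0.593856) = 0.934953 rad.
y_k = r·cos(φ/3 − 2πk/3) for k = 0, 1, 2 gives y = 3.533038, -0.780840, -2.752198.
λ_k = y_k − 0.333333 gives λ = 3.1997, -1.1142, -3.0855 (check: the sum is -1.0000 = tr M).

Hence λ_max = 3.1997 and λ_min = -3.0855.


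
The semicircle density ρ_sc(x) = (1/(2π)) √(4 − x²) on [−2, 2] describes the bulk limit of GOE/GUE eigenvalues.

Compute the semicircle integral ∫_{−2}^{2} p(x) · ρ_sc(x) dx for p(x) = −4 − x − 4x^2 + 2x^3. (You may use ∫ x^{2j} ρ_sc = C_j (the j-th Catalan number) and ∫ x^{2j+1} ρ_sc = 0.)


Write p(x) = Σ a_i x^i, split into monomials and integrate each against ρ_sc separately.
Using ∫ x^{2j} ρ_sc = C_j = (1/(j+1)) C(2j, j) (Catalan numbers) and ∫ x^{2j+1} ρ_sc = 0 (odd monomials vanish by symmetry):
  i = 0 (even): a_0 · C_{0} = -4 · 1 = -4
  i = 1 (odd): ∫ x^1 ρ_sc = 0 (vanishes)
  i = 2 (even): a_2 · C_{1} = -4 · 1 = -4
  i = 3 (odd): ∫ x^3 ρ_sc = 0 (vanishes)

Summing the contributions: ∫_{−2}^{2} p(x) ρ_sc(x) dx = (-4) + (-4) = -8.


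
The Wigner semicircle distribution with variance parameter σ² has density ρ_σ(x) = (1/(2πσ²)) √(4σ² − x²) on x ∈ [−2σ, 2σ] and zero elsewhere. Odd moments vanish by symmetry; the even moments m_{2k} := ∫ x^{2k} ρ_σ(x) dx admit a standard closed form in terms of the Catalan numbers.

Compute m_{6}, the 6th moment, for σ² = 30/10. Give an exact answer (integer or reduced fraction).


By the scaled semicircle moment identity, m_{2k} = σ^{2k} · C_k with k = 3.
C_3 = (1/(k+1)) · C(2k, k) = (1/4) · C(6, 3) = (1/4) · 20 = 5.
σ^{2k} = (σ²)^k = (30/10)^3 = 27.

Therefore m_{6} = σ^{6} · C_3 = 27 · 5 = 135.


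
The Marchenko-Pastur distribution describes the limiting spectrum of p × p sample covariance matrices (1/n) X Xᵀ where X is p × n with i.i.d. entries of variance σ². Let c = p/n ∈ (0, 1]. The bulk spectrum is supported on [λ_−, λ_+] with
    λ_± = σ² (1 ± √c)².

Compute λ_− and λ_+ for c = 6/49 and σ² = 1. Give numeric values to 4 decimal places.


c = 6/49 = 0.122449; √c = 0.349927.
λ_− = σ² (1 − √c)² = 1 · (1 − 0.349927)² = 1 · (0.650073)² = 0.422595.
λ_+ = σ² (1 + √c)² = 1 · (1 + 0.349927)² = 1 · (1.349927)² = 1.822303.

Rounded to 4 decimal places: λ_− ≈ 0.4226, λ_+ ≈ 1.8223.


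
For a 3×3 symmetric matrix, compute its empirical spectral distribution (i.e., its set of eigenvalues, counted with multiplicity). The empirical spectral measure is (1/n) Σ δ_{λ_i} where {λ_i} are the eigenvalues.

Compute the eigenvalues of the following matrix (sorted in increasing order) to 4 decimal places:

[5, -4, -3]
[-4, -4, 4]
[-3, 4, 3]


Since M is real symmetric, all three eigenvalues are real; they are the roots of det(λI − M) = λ³ − (tr M) λ² + s λ − det M, where s is the sum of the principal 2×2 minors.
tr M = 5 + (-4) + 3 = 4.
s = (5·(-4) − (-4)²) + (5·3 − (-3)²) + ((-4)·3 − 4²) = -36 + 6 + (-28) = -58.
det M (expand along row 1) = 5·(-28) − (-4)·0 + (-3)·(-28) = -56.
Characteristic polynomial: λ³ − 4λ² − 58λ + 56 = 0.
Substitute λ = y + (tr M)/3 = y + 1.333333 to remove the quadratic term: y³ + p·y + q = 0 with p = s − (tr M)²/3 = -63.333333 and q = −2(tr M)³/27 + (tr M)·s/3 − det M = -26.074074.
Three real roots ⇒ use the trigonometric (Viète) form: r = 2√(−p/3) = 9.189366, φ = arccos(3q/(p·r)) = arccos(0.134404) = 1.435984 rad.
y_k = r·cos(φ/3 − 2πk/3) for k = 0, 1, 2 gives y = 8.156594, -0.412807, -7.743787.
λ_k = y_k + 1.333333 gives λ = 9.4899, 0.9205, -6.4105 (check: the sum is 4.0000 = tr M).

Eigenvalues sorted in increasing order: [-6.4105, 0.9205, 9.4899].


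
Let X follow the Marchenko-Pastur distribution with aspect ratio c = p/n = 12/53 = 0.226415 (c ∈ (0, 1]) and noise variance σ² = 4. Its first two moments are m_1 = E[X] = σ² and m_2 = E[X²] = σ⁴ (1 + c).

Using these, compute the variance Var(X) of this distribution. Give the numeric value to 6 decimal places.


m_1 = E[X] = σ² = 4, so m_1² = 16.
m_2 = E[X²] = σ⁴ (1 + c) = 16 · (1 + 0.226415) = 16 · 1.226415 = 19.622642.
(Note m_2 − m_1² simplifies to c · σ⁴ = 0.226415 · 16.)

Var(X) = m_2 − m_1² = 19.622642 − 16 = 3.622642.


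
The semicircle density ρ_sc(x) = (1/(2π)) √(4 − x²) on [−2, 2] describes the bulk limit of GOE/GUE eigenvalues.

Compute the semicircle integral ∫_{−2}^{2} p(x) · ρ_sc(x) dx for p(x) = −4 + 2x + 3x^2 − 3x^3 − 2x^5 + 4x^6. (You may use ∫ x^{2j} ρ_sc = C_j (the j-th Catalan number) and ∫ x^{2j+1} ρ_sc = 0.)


Write p(x) = Σ a_i x^i, split into monomials and integrate each against ρ_sc separately.
Using ∫ x^{2j} ρ_sc = C_j = (1/(j+1)) C(2j, j) (Catalan numbers) and ∫ x^{2j+1} ρ_sc = 0 (odd monomials vanish by symmetry):
  i = 0 (even): a_0 · C_{0} = -4 · 1 = -4
  i = 1 (odd): ∫ x^1 ρ_sc = 0 (vanishes)
  i = 2 (even): a_2 · C_{1} = 3 · 1 = 3
  i = 3 (odd): ∫ x^3 ρ_sc = 0 (vanishes)
  i = 5 (odd): ∫ x^5 ρ_sc = 0 (vanishes)
  i = 6 (even): a_6 · C_{3} = 4 · 5 = 20

Summing the contributions: ∫_{−2}^{2} p(x) ρ_sc(x) dx = (-4) + 3 + 20 = 19.


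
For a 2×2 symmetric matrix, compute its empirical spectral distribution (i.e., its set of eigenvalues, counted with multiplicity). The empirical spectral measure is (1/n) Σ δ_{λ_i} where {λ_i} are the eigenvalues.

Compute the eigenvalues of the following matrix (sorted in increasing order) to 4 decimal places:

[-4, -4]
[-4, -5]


Since M is real symmetric, both eigenvalues are real; they are the roots of det(λI − M) = λ² − (tr M) λ + det M.
tr M = -4 + (-5) = -9.
det M = (-4)·(-5) − (-4)² = 20 − 16 = 4.
Characteristic polynomial: λ² + 9λ + 4 = 0.
Discriminant Δ = (tr M)² − 4·det M = 81 − 16 = 65; √Δ = 8.062258.
λ = (tr M ± √Δ)/2 = (-9 ± 8.062258)/2, giving (tr M − √Δ)/2 = -8.5311 and (tr M + √Δ)/2 = -0.4689.

Eigenvalues sorted in increasing order: [-8.5311, -0.4689].


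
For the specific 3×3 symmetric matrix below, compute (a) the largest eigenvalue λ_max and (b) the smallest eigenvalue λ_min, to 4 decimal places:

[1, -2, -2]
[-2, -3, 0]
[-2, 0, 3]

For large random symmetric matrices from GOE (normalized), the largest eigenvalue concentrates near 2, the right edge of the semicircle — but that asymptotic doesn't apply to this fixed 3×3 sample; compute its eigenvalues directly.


Since M is real symmetric, all three eigenvalues are real; they are the roots of det(λI − M) = λ³ − (tr M) λ² + s λ − det M, where s is the sum of the principal 2×2 minors.
tr M = 1 + (-3) + 3 = 1.
s = (1·(-3) − (-2)²) + (1·3 − (-2)²) + ((-3)·3 − 0²) = -7 + (-1) + (-9) = -17.
det M (expand along row 1) = 1·(-9) − (-2)·(-6) + (-2)·(-6) = -9.
Characteristic polynomial: λ³ − λ² − 17λ + 9 = 0.
Substitute λ = y + (tr M)/3 = y + 0.333333 to remove the quadratic term: y³ + p·y + q = 0 with p = s − (tr M)²/3 = -17.333333 and q = −2(tr M)³/27 + (tr M)·s/3 − det M = 3.259259.
Three real roots ⇒ use the trigonometric (Viète) form: r = 2√(−p/3) = 4.807402, φ = arccos(3q/(p·r)) = arccos(-0.117340) = 1.688408 rad.
y_k = r·cos(φ/3 − 2πk/3) for k = 0, 1, 2 gives y = 4.065923, 0.188420, -4.254343.
λ_k = y_k + 0.333333 gives λ = 4.3993, 0.5218, -3.9210 (check: the sum is 1.0000 = tr M).

Hence λ_max = 4.3993 and λ_min = -3.9210.


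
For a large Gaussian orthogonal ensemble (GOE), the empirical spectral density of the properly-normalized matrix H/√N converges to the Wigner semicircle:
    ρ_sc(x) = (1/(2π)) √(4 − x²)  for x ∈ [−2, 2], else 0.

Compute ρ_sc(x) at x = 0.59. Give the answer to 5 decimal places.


ρ_sc(x) = (1/(2π)) √(4 − x²). With x = 0.59:
  4 − x² = 4 − (0.59)² = 4 − 0.348100 = 3.651900.
  √(4 − x²) = 1.910995.
  1/(2π) = 0.159155.
  ρ_sc(0.59) = 0.159155 · 1.910995 = 0.304144.

Rounded to 5 decimal places: ρ_sc(0.59) ≈ 0.30414.


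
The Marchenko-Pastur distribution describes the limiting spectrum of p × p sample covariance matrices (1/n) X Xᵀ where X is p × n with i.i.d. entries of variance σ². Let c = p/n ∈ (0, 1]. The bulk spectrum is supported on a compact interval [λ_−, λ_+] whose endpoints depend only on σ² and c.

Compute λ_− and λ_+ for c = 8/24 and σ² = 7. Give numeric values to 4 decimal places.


c = 8/24 = 0.333333; √c = 0.577350.
λ_− = σ² (1 − √c)² = 7 · (1 − 0.577350)² = 7 · (0.422650)² = 1.250430.
λ_+ = σ² (1 + √c)² = 7 · (1 + 0.577350)² = 7 · (1.577350)² = 17.416237.

Rounded to 4 decimal places: λ_− ≈ 1.2504, λ_+ ≈ 17.4162.


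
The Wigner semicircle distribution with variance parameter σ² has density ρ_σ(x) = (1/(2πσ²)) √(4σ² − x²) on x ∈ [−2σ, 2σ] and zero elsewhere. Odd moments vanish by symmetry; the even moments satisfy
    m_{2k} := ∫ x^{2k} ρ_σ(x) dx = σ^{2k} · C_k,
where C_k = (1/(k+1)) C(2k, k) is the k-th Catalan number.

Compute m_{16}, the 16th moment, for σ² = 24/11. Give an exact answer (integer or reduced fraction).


By the scaled semicircle moment identity, m_{2k} = σ^{2k} · C_k with k = 8.
C_8 = (1/(k+1)) · C(2k, k) = (1/9) · C(16, 8) = (1/9) · 12870 = 1430.
σ^{2k} = (σ²)^k = (24/11)^8 = 110075314176/214358881.

Therefore m_{16} = σ^{16} · C_8 = (110075314176/214358881) · 1430 = 14309790842880/19487171.


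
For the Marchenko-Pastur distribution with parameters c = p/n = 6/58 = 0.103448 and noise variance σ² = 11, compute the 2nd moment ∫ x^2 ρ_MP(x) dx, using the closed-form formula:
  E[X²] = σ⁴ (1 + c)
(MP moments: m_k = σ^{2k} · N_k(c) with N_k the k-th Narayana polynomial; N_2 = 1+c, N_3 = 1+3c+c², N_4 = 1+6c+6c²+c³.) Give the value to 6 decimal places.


E[X²] = σ⁴ (1 + c) (second MP moment). With σ² = 11 (so σ⁴ = 121) and c = 6/58 = 0.103448: E[X²] = 121 · (1 + 0.103448) = 121 · 1.103448.

So E[X^2] = 133.517241.


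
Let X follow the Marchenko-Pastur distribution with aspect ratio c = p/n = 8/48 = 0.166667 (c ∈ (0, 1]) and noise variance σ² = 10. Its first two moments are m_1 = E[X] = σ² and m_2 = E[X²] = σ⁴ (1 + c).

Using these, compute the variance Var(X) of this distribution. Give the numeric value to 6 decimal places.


m_1 = E[X] = σ² = 10, so m_1² = 100.
m_2 = E[X²] = σ⁴ (1 + c) = 100 · (1 + 0.166667) = 100 · 1.166667 = 116.666667.
(Note m_2 − m_1² simplifies to c · σ⁴ = 0.166667 · 100.)

Var(X) = m_2 − m_1² = 116.666667 − 100 = 16.666667.


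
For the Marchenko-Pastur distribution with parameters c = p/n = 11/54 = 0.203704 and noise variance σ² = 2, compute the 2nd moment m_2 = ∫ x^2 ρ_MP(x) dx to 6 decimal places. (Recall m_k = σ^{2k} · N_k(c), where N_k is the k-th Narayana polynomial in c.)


E[X²] = σ⁴ (1 + c) (second MP moment). With σ² = 2 (so σ⁴ = 4) and c = 11/54 = 0.203704: E[X²] = 4 · (1 + 0.203704) = 4 · 1.203704.

So E[X^2] = 4.814815.


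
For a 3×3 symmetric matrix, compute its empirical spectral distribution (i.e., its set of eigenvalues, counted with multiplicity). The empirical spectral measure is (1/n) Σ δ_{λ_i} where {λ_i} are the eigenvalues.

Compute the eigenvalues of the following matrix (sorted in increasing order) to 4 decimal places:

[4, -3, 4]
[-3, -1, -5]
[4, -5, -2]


Since M is real symmetric, all three eigenvalues are real; they are the roots of det(λI − M) = λ³ − (tr M) λ² + s λ − det M, where s is the sum of the principal 2×2 minors.
tr M = 4 + (-1) + (-2) = 1.
s = (4·(-1) − (-3)²) + (4·(-2) − 4²) + ((-1)·(-2) − (-5)²) = -13 + (-24) + (-23) = -60.
det M (expand along row 1) = 4·(-23) − (-3)·26 + 4·19 = 62.
Characteristic polynomial: λ³ − λ² − 60λ − 62 = 0.
Substitute λ = y + (tr M)/3 = y + 0.333333 to remove the quadratic term: y³ + p·y + q = 0 with p = s − (tr M)²/3 = -60.333333 and q = −2(tr M)³/27 + (tr M)·s/3 − det M = -82.074074.
Three real roots ⇒ use the trigonometric (Viète) form: r = 2√(−p/3) = 8.969083, φ = arccos(3q/(p·r)) = arccos(0.455011) = 1.098412 rad.
y_k = r·cos(φ/3 − 2πk/3) for k = 0, 1, 2 gives y = 8.374587, -1.406457, -6.968130.
λ_k = y_k + 0.333333 gives λ = 8.7079, -1.0731, -6.6348 (check: the sum is 1.0000 = tr M).

Eigenvalues sorted in increasing order: [-6.6348, -1.0731, 8.7079].


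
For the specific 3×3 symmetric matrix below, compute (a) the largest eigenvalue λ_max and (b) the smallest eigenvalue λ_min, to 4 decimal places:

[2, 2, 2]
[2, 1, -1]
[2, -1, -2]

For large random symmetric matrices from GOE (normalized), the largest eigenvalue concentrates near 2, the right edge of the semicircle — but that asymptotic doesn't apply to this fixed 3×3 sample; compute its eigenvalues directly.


Since M is real symmetric, all three eigenvalues are real; they are the roots of det(λI − M) = λ³ − (tr M) λ² + s λ − det M, where s is the sum of the principal 2×2 minors.
tr M = 2 + 1 + (-2) = 1.
s = (2·1 − 2²) + (2·(-2) − 2²) + (1·(-2) − (-1)²) = -2 + (-8) + (-3) = -13.
det M (expand along row 1) = 2·(-3) − 2·(-2) + 2·(-4) = -10.
Characteristic polynomial: λ³ − λ² − 13λ + 10 = 0.
Substitute λ = y + (tr M)/3 = y + 0.333333 to remove the quadratic term: y³ + p·y + q = 0 with p = s − (tr M)²/3 = -13.333333 and q = −2(tr M)³/27 + (tr M)·s/3 − det M = 5.592593.
Three real roots ⇒ use the trigonometric (Viète) form: r = 2√(−p/3) = 4.216370, φ = arccos(3q/(p·r)) = arccos(-0.298440) = 1.873854 rad.
y_k = r·cos(φ/3 − 2πk/3) for k = 0, 1, 2 gives y = 3.420263, 0.425210, -3.845473.
λ_k = y_k + 0.333333 gives λ = 3.7536, 0.7585, -3.5121 (check: the sum is 1.0000 = tr M).

Hence λ_max = 3.7536 and λ_min = -3.5121.


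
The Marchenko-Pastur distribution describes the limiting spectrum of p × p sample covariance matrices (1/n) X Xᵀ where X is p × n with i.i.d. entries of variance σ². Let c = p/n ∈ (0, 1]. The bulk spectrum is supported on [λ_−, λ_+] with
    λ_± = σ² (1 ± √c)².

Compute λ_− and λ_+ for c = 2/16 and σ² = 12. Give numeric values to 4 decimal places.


c = 2/16 = 0.125000; √c = 0.353553.
λ_− = σ² (1 − √c)² = 12 · (1 − 0.353553)² = 12 · (0.646447)² = 5.014719.
λ_+ = σ² (1 + √c)² = 12 · (1 + 0.353553)² = 12 · (1.353553)² = 21.985281.

Rounded to 4 decimal places: λ_− ≈ 5.0147, λ_+ ≈ 21.9853.
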